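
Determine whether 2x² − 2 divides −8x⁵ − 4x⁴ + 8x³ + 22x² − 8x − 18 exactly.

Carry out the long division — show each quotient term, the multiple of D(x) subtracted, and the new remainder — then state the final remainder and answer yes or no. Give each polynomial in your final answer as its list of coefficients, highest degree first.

Step 1: lead(−8x⁵ − 4x⁴ + 8x³ + 22x² − 8x − 18) ÷ lead(D) = −8x⁵ ÷ 2x² = −4x³. Subtract (−4x³)·D = −8x⁵ + 8x³. Remainder: −4x⁴ + 22x² − 8x − 18.
Step 2: lead(−4x⁴ + 22x² − 8x − 18) ÷ lead(D) = −4x⁴ ÷ 2x² = −2x². Subtract (−2x²)·D = −4x⁴ + 4x². Remainder: 18x² − 8x − 18.
Step 3: lead(18x² − 8x − 18) ÷ lead(D) = 18x² ÷ 2x² = 9. Subtract (9)·D = 18x² − 18. Remainder: −8x.

R = [-8, 0], so D(x) is not a factor of P(x). no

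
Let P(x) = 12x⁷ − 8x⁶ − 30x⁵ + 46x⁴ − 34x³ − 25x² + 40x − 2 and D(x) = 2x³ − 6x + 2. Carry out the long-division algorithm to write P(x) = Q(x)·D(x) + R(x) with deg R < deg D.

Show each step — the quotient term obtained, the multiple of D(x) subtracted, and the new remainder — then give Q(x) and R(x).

Step 1: lead(12x⁷ − 8x⁶ − 30x⁵ + 46x⁴ − 34x³ − 25x² + 40x − 2) ÷ lead(D) = 12x⁷ ÷ 2x³ = 6x⁴. Subtract (6x⁴)·D = 12x⁷ − 36x⁵ + 12x⁴. Remainder: −8x⁶ + 6x⁵ + 34x⁴ − 34x³ − 25x² + 40x − 2.
Step 2: lead(−8x⁶ + 6x⁵ + 34x⁴ − 34x³ − 25x² + 40x − 2) ÷ lead(D) = −8x⁶ ÷ 2x³ = −4x³. Subtract (−4x³)·D = −8x⁶ + 24x⁴ − 8x³. Remainder: 6x⁵ + 10x⁴ − 26x³ − 25x² + 40x − 2.
Step 3: lead(6x⁵ + 10x⁴ − 26x³ − 25x² + 40x − 2) ÷ lead(D) = 6x⁵ ÷ 2x³ = 3x². Subtract (3x²)·D = 6x⁵ − 18x³ + 6x². Remainder: 10x⁴ − 8x³ − 31x² + 40x − 2.
Step 4: lead(10x⁴ − 8x³ − 31x² + 40x − 2) ÷ lead(D) = 10x⁴ ÷ 2x³ = 5x. Subtract (5x)·D = 10x⁴ − 30x² + 10x. Remainder: −8x³ − x² + 30x − 2.
Step 5: lead(−8x³ − x² + 30x − 2) ÷ lead(D) = −8x³ ÷ 2x³ = −4. Subtract (−4)·D = −8x³ + 24x − 8. Remainder: −x² + 6x + 6.

Q(x) = 6x⁴ − 4x³ + 3x² + 5x − 4; R(x) = −x² + 6x + 6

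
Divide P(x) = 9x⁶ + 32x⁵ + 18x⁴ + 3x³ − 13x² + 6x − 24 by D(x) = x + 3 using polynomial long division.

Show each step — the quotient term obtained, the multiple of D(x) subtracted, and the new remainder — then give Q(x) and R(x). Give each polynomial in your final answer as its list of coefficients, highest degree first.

Q = [9, 5, 3, -6, 5, -9]; R = [3]

Step 1: lead(9x⁶ + 32x⁵ + 18x⁴ + 3x³ − 13x² + 6x − 24) ÷ lead(D) = 9x⁶ ÷ x = 9x⁵. Subtract (9x⁵)·D = 9x⁶ + 27x⁵. Remainder: 5x⁵ + 18x⁴ + 3x³ − 13x² + 6x − 24.
Step 2: lead(5x⁵ + 18x⁴ + 3x³ − 13x² + 6x − 24) ÷ lead(D) = 5x⁵ ÷ x = 5x⁴. Subtract (5x⁴)·D = 5x⁵ + 15x⁴. Remainder: 3x⁴ + 3x³ − 13x² + 6x − 24.
Step 3: lead(3x⁴ + 3x³ − 13x² + 6x − 24) ÷ lead(D) = 3x⁴ ÷ x = 3x³. Subtract (3x³)·D = 3x⁴ + 9x³. Remainder: −6x³ − 13x² + 6x − 24.
Step 4: lead(−6x³ − 13x² + 6x − 24) ÷ lead(D) = −6x³ ÷ x = −6x². Subtract (−6x²)·D = −6x³ − 18x². Remainder: 5x² + 6x − 24.
Step 5: lead(5x² + 6x − 24) ÷ lead(D) = 5x² ÷ x = 5x. Subtract (5x)·D = 5x² + 15x. Remainder: −9x − 24.
Step 6: lead(−9x − 24) ÷ lead(D) = −9x ÷ x = −9. Subtract (−9)·D = −9x − 27. Remainder: 3.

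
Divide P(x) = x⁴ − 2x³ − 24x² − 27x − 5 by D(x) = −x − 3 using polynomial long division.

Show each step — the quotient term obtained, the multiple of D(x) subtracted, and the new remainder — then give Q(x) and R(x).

Q(x) = −x³ + 5x² + 9x; R(x) = −5

Step 1: lead(x⁴ − 2x³ − 24x² − 27x − 5) ÷ lead(D) = x⁴ ÷ −x = −x³. Subtract (−x³)·D = x⁴ + 3x³. Remainder: −5x³ − 24x² − 27x − 5.
Step 2: lead(−5x³ − 24x² − 27x − 5) ÷ lead(D) = −5x³ ÷ −x = 5x². Subtract (5x²)·D = −5x³ − 15x². Remainder: −9x² − 27x − 5.
Step 3: lead(−9x² − 27x − 5) ÷ lead(D) = −9x² ÷ −x = 9x. Subtract (9x)·D = −9x² − 27x. Remainder: −5.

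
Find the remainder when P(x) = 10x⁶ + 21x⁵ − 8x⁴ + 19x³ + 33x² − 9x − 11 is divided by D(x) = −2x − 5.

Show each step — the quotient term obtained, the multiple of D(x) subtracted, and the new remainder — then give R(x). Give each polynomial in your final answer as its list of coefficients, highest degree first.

R = [-1]

Step 1: lead(10x⁶ + 21x⁵ − 8x⁴ + 19x³ + 33x² − 9x − 11) ÷ lead(D) = 10x⁶ ÷ −2x = −5x⁵. Subtract (−5x⁵)·D = 10x⁶ + 25x⁵. Remainder: −4x⁵ − 8x⁴ + 19x³ + 33x² − 9x − 11.
Step 2: lead(−4x⁵ − 8x⁴ + 19x³ + 33x² − 9x − 11) ÷ lead(D) = −4x⁵ ÷ −2x = 2x⁴. Subtract (2x⁴)·D = −4x⁵ − 10x⁴. Remainder: 2x⁴ + 19x³ + 33x² − 9x − 11.
Step 3: lead(2x⁴ + 19x³ + 33x² − 9x − 11) ÷ lead(D) = 2x⁴ ÷ −2x = −x³. Subtract (−x³)·D = 2x⁴ + 5x³. Remainder: 14x³ + 33x² − 9x − 11.
Step 4: lead(14x³ + 33x² − 9x − 11) ÷ lead(D) = 14x³ ÷ −2x = −7x². Subtract (−7x²)·D = 14x³ + 35x². Remainder: −2x² − 9x − 11.
Step 5: lead(−2x² − 9x − 11) ÷ lead(D) = −2x² ÷ −2x = x. Subtract (x)·D = −2x² − 5x. Remainder: −4x − 11.
Step 6: lead(−4x − 11) ÷ lead(D) = −4x ÷ −2x = 2. Subtract (2)·D = −4x − 10. Remainder: −1.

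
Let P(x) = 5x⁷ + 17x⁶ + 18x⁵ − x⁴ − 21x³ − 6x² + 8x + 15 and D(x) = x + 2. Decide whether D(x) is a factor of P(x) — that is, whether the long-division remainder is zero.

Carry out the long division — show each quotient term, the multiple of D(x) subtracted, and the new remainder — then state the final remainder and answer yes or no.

Step 1: lead(5x⁷ + 17x⁶ + 18x⁵ − x⁴ − 21x³ − 6x² + 8x + 15) ÷ lead(D) = 5x⁷ ÷ x = 5x⁶. Subtract (5x⁶)·D = 5x⁷ + 10x⁶. Remainder: 7x⁶ + 18x⁵ − x⁴ − 21x³ − 6x² + 8x + 15.
Step 2: lead(7x⁶ + 18x⁵ − x⁴ − 21x³ − 6x² + 8x + 15) ÷ lead(D) = 7x⁶ ÷ x = 7x⁵. Subtract (7x⁵)·D = 7x⁶ + 14x⁵. Remainder: 4x⁵ − x⁴ − 21x³ − 6x² + 8x + 15.
Step 3: lead(4x⁵ − x⁴ − 21x³ − 6x² + 8x + 15) ÷ lead(D) = 4x⁵ ÷ x = 4x⁴. Subtract (4x⁴)·D = 4x⁵ + 8x⁴. Remainder: −9x⁴ − 21x³ − 6x² + 8x + 15.
Step 4: lead(−9x⁴ − 21x³ − 6x² + 8x + 15) ÷ lead(D) = −9x⁴ ÷ x = −9x³. Subtract (−9x³)·D = −9x⁴ − 18x³. Remainder: −3x³ − 6x² + 8x + 15.
Step 5: lead(−3x³ − 6x² + 8x + 15) ÷ lead(D) = −3x³ ÷ x = −3x². Subtract (−3x²)·D = −3x³ − 6x². Remainder: 8x + 15.
Step 6: lead(8x + 15) ÷ lead(D) = 8x ÷ x = 8. Subtract (8)·D = 8x + 16. Remainder: −1.

R(x) = −1, so D(x) is not a factor of P(x). no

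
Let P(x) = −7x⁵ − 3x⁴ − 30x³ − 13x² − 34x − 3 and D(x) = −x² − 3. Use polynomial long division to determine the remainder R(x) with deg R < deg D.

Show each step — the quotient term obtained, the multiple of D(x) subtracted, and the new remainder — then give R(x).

Step 1: lead(−7x⁵ − 3x⁴ − 30x³ − 13x² − 34x − 3) ÷ lead(D) = −7x⁵ ÷ −x² = 7x³. Subtract (7x³)·D = −7x⁵ − 21x³. Remainder: −3x⁴ − 9x³ − 13x² − 34x − 3.
Step 2: lead(−3x⁴ − 9x³ − 13x² − 34x − 3) ÷ lead(D) = −3x⁴ ÷ −x² = 3x². Subtract (3x²)·D = −3x⁴ − 9x². Remainder: −9x³ − 4x² − 34x − 3.
Step 3: lead(−9x³ − 4x² − 34x − 3) ÷ lead(D) = −9x³ ÷ −x² = 9x. Subtract (9x)·D = −9x³ − 27x. Remainder: −4x² − 7x − 3.
Step 4: lead(−4x² − 7x − 3) ÷ lead(D) = −4x² ÷ −x² = 4. Subtract (4)·D = −4x² − 12. Remainder: −7x + 9.

R(x) = −7x + 9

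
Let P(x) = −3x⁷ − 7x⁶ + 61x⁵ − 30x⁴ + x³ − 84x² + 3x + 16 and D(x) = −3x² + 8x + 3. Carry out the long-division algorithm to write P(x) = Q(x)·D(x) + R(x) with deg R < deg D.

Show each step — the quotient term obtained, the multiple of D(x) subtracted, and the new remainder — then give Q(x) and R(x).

Step 1: lead(−3x⁷ − 7x⁶ + 61x⁵ − 30x⁴ + x³ − 84x² + 3x + 16) ÷ lead(D) = −3x⁷ ÷ −3x² = x⁵. Subtract (x⁵)·D = −3x⁷ + 8x⁶ + 3x⁵. Remainder: −15x⁶ + 58x⁵ − 30x⁴ + x³ − 84x² + 3x + 16.
Step 2: lead(−15x⁶ + 58x⁵ − 30x⁴ + x³ − 84x² + 3x + 16) ÷ lead(D) = −15x⁶ ÷ −3x² = 5x⁴. Subtract (5x⁴)·D = −15x⁶ + 40x⁵ + 15x⁴. Remainder: 18x⁵ − 45x⁴ + x³ − 84x² + 3x + 16.
Step 3: lead(18x⁵ − 45x⁴ + x³ − 84x² + 3x + 16) ÷ lead(D) = 18x⁵ ÷ −3x² = −6x³. Subtract (−6x³)·D = 18x⁵ − 48x⁴ − 18x³. Remainder: 3x⁴ + 19x³ − 84x² + 3x + 16.
Step 4: lead(3x⁴ + 19x³ − 84x² + 3x + 16) ÷ lead(D) = 3x⁴ ÷ −3x² = −x². Subtract (−x²)·D = 3x⁴ − 8x³ − 3x². Remainder: 27x³ − 81x² + 3x + 16.
Step 5: lead(27x³ − 81x² + 3x + 16) ÷ lead(D) = 27x³ ÷ −3x² = −9x. Subtract (−9x)·D = 27x³ − 72x² − 27x. Remainder: −9x² + 30x + 16.
Step 6: lead(−9x² + 30x + 16) ÷ lead(D) = −9x² ÷ −3x² = 3. Subtract (3)·D = −9x² + 24x + 9. Remainder: 6x + 7.

Q(x) = x⁵ + 5x⁴ − 6x³ − x² − 9x + 3; R(x) = 6x + 7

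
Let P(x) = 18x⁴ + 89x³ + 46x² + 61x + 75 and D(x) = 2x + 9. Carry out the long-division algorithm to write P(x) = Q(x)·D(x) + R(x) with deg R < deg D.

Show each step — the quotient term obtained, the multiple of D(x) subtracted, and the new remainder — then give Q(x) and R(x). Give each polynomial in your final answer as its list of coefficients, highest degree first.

Step 1: lead(18x⁴ + 89x³ + 46x² + 61x + 75) ÷ lead(D) = 18x⁴ ÷ 2x = 9x³. Subtract (9x³)·D = 18x⁴ + 81x³. Remainder: 8x³ + 46x² + 61x + 75.
Step 2: lead(8x³ + 46x² + 61x + 75) ÷ lead(D) = 8x³ ÷ 2x = 4x². Subtract (4x²)·D = 8x³ + 36x². Remainder: 10x² + 61x + 75.
Step 3: lead(10x² + 61x + 75) ÷ lead(D) = 10x² ÷ 2x = 5x. Subtract (5x)·D = 10x² + 45x. Remainder: 16x + 75.
Step 4: lead(16x + 75) ÷ lead(D) = 16x ÷ 2x = 8. Subtract (8)·D = 16x + 72. Remainder: 3.

Q = [9, 4, 5, 8]; R = [3]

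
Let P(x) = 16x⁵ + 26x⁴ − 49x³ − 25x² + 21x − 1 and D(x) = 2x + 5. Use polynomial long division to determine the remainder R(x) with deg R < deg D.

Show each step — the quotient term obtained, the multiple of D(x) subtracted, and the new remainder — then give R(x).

R(x) = 9

Step 1: lead(16x⁵ + 26x⁴ − 49x³ − 25x² + 21x − 1) ÷ lead(D) = 16x⁵ ÷ 2x = 8x⁴. Subtract (8x⁴)·D = 16x⁵ + 40x⁴. Remainder: −14x⁴ − 49x³ − 25x² + 21x − 1.
Step 2: lead(−14x⁴ − 49x³ − 25x² + 21x − 1) ÷ lead(D) = −14x⁴ ÷ 2x = −7x³. Subtract (−7x³)·D = −14x⁴ − 35x³. Remainder: −14x³ − 25x² + 21x − 1.
Step 3: lead(−14x³ − 25x² + 21x − 1) ÷ lead(D) = −14x³ ÷ 2x = −7x². Subtract (−7x²)·D = −14x³ − 35x². Remainder: 10x² + 21x − 1.
Step 4: lead(10x² + 21x − 1) ÷ lead(D) = 10x² ÷ 2x = 5x. Subtract (5x)·D = 10x² + 25x. Remainder: −4x − 1.
Step 5: lead(−4x − 1) ÷ lead(D) = −4x ÷ 2x = −2. Subtract (−2)·D = −4x − 10. Remainder: 9.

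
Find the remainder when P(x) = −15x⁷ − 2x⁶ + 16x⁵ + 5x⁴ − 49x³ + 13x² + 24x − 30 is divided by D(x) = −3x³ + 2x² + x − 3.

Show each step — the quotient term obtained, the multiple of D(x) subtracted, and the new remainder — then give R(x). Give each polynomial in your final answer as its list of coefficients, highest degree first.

R = [-2, -6]

Step 1: lead(−15x⁷ − 2x⁶ + 16x⁵ + 5x⁴ − 49x³ + 13x² + 24x − 30) ÷ lead(D) = −15x⁷ ÷ −3x³ = 5x⁴. Subtract (5x⁴)·D = −15x⁷ + 10x⁶ + 5x⁵ − 15x⁴. Remainder: −12x⁶ + 11x⁵ + 20x⁴ − 49x³ + 13x² + 24x − 30.
Step 2: lead(−12x⁶ + 11x⁵ + 20x⁴ − 49x³ + 13x² + 24x − 30) ÷ lead(D) = −12x⁶ ÷ −3x³ = 4x³. Subtract (4x³)·D = −12x⁶ + 8x⁵ + 4x⁴ − 12x³. Remainder: 3x⁵ + 16x⁴ − 37x³ + 13x² + 24x − 30.
Step 3: lead(3x⁵ + 16x⁴ − 37x³ + 13x² + 24x − 30) ÷ lead(D) = 3x⁵ ÷ −3x³ = −x². Subtract (−x²)·D = 3x⁵ − 2x⁴ − x³ + 3x². Remainder: 18x⁴ − 36x³ + 10x² + 24x − 30.
Step 4: lead(18x⁴ − 36x³ + 10x² + 24x − 30) ÷ lead(D) = 18x⁴ ÷ −3x³ = −6x. Subtract (−6x)·D = 18x⁴ − 12x³ − 6x² + 18x. Remainder: −24x³ + 16x² + 6x − 30.
Step 5: lead(−24x³ + 16x² + 6x − 30) ÷ lead(D) = −24x³ ÷ −3x³ = 8. Subtract (8)·D = −24x³ + 16x² + 8x − 24. Remainder: −2x − 6.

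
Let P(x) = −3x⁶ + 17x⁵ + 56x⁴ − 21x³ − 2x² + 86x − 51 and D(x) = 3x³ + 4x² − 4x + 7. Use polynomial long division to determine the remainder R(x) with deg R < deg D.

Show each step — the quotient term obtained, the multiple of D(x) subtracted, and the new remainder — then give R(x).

Step 1: lead(−3x⁶ + 17x⁵ + 56x⁴ − 21x³ − 2x² + 86x − 51) ÷ lead(D) = −3x⁶ ÷ 3x³ = −x³. Subtract (−x³)·D = −3x⁶ − 4x⁵ + 4x⁴ − 7x³. Remainder: 21x⁵ + 52x⁴ − 14x³ − 2x² + 86x − 51.
Step 2: lead(21x⁵ + 52x⁴ − 14x³ − 2x² + 86x − 51) ÷ lead(D) = 21x⁵ ÷ 3x³ = 7x². Subtract (7x²)·D = 21x⁵ + 28x⁴ − 28x³ + 49x². Remainder: 24x⁴ + 14x³ − 51x² + 86x − 51.
Step 3: lead(24x⁴ + 14x³ − 51x² + 86x − 51) ÷ lead(D) = 24x⁴ ÷ 3x³ = 8x. Subtract (8x)·D = 24x⁴ + 32x³ − 32x² + 56x. Remainder: −18x³ − 19x² + 30x − 51.
Step 4: lead(−18x³ − 19x² + 30x − 51) ÷ lead(D) = −18x³ ÷ 3x³ = −6. Subtract (−6)·D = −18x³ − 24x² + 24x − 42. Remainder: 5x² + 6x − 9.

R(x) = 5x² + 6x − 9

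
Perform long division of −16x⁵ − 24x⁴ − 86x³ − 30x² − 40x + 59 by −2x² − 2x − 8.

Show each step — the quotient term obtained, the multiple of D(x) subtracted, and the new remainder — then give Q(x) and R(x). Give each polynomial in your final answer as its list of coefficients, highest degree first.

Step 1: lead(−16x⁵ − 24x⁴ − 86x³ − 30x² − 40x + 59) ÷ lead(D) = −16x⁵ ÷ −2x² = 8x³. Subtract (8x³)·D = −16x⁵ − 16x⁴ − 64x³. Remainder: −8x⁴ − 22x³ − 30x² − 40x + 59.
Step 2: lead(−8x⁴ − 22x³ − 30x² − 40x + 59) ÷ lead(D) = −8x⁴ ÷ −2x² = 4x². Subtract (4x²)·D = −8x⁴ − 8x³ − 32x². Remainder: −14x³ + 2x² − 40x + 59.
Step 3: lead(−14x³ + 2x² − 40x + 59) ÷ lead(D) = −14x³ ÷ −2x² = 7x. Subtract (7x)·D = −14x³ − 14x² − 56x. Remainder: 16x² + 16x + 59.
Step 4: lead(16x² + 16x + 59) ÷ lead(D) = 16x² ÷ −2x² = −8. Subtract (−8)·D = 16x² + 16x + 64. Remainder: −5.

Q = [8, 4, 7, -8]; R = [-5]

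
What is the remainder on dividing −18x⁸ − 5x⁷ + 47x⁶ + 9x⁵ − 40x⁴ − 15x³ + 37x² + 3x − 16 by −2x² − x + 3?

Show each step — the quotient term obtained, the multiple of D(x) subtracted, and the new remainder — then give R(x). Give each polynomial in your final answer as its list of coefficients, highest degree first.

R = [2]

Step 1: lead(−18x⁸ − 5x⁷ + 47x⁶ + 9x⁵ − 40x⁴ − 15x³ + 37x² + 3x − 16) ÷ lead(D) = −18x⁸ ÷ −2x² = 9x⁶. Subtract (9x⁶)·D = −18x⁸ − 9x⁷ + 27x⁶. Remainder: 4x⁷ + 20x⁶ + 9x⁵ − 40x⁴ − 15x³ + 37x² + 3x − 16.
Step 2: lead(4x⁷ + 20x⁶ + 9x⁵ − 40x⁴ − 15x³ + 37x² + 3x − 16) ÷ lead(D) = 4x⁷ ÷ −2x² = −2x⁵. Subtract (−2x⁵)·D = 4x⁷ + 2x⁶ − 6x⁵. Remainder: 18x⁶ + 15x⁵ − 40x⁴ − 15x³ + 37x² + 3x − 16.
Step 3: lead(18x⁶ + 15x⁵ − 40x⁴ − 15x³ + 37x² + 3x − 16) ÷ lead(D) = 18x⁶ ÷ −2x² = −9x⁴. Subtract (−9x⁴)·D = 18x⁶ + 9x⁵ − 27x⁴. Remainder: 6x⁵ − 13x⁴ − 15x³ + 37x² + 3x − 16.
Step 4: lead(6x⁵ − 13x⁴ − 15x³ + 37x² + 3x − 16) ÷ lead(D) = 6x⁵ ÷ −2x² = −3x³. Subtract (−3x³)·D = 6x⁵ + 3x⁴ − 9x³. Remainder: −16x⁴ − 6x³ + 37x² + 3x − 16.
Step 5: lead(−16x⁴ − 6x³ + 37x² + 3x − 16) ÷ lead(D) = −16x⁴ ÷ −2x² = 8x². Subtract (8x²)·D = −16x⁴ − 8x³ + 24x². Remainder: 2x³ + 13x² + 3x − 16.
Step 6: lead(2x³ + 13x² + 3x − 16) ÷ lead(D) = 2x³ ÷ −2x² = −x. Subtract (−x)·D = 2x³ + x² − 3x. Remainder: 12x² + 6x − 16.
Step 7: lead(12x² + 6x − 16) ÷ lead(D) = 12x² ÷ −2x² = −6. Subtract (−6)·D = 12x² + 6x − 18. Remainder: 2.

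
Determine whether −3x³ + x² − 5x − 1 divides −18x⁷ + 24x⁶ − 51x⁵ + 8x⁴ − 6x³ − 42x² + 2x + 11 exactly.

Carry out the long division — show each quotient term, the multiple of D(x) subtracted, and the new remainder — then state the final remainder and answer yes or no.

Step 1: lead(−18x⁷ + 24x⁶ − 51x⁵ + 8x⁴ − 6x³ − 42x² + 2x + 11) ÷ lead(D) = −18x⁷ ÷ −3x³ = 6x⁴. Subtract (6x⁴)·D = −18x⁷ + 6x⁶ − 30x⁵ − 6x⁴. Remainder: 18x⁶ − 21x⁵ + 14x⁴ − 6x³ − 42x² + 2x + 11.
Step 2: lead(18x⁶ − 21x⁵ + 14x⁴ − 6x³ − 42x² + 2x + 11) ÷ lead(D) = 18x⁶ ÷ −3x³ = −6x³. Subtract (−6x³)·D = 18x⁶ − 6x⁵ + 30x⁴ + 6x³. Remainder: −15x⁵ − 16x⁴ − 12x³ − 42x² + 2x + 11.
Step 3: lead(−15x⁵ − 16x⁴ − 12x³ − 42x² + 2x + 11) ÷ lead(D) = −15x⁵ ÷ −3x³ = 5x². Subtract (5x²)·D = −15x⁵ + 5x⁴ − 25x³ − 5x². Remainder: −21x⁴ + 13x³ − 37x² + 2x + 11.
Step 4: lead(−21x⁴ + 13x³ − 37x² + 2x + 11) ÷ lead(D) = −21x⁴ ÷ −3x³ = 7x. Subtract (7x)·D = −21x⁴ + 7x³ − 35x² − 7x. Remainder: 6x³ − 2x² + 9x + 11.
Step 5: lead(6x³ − 2x² + 9x + 11) ÷ lead(D) = 6x³ ÷ −3x³ = −2. Subtract (−2)·D = 6x³ − 2x² + 10x + 2. Remainder: −x + 9.

R(x) = −x + 9, so D(x) is not a factor of P(x). no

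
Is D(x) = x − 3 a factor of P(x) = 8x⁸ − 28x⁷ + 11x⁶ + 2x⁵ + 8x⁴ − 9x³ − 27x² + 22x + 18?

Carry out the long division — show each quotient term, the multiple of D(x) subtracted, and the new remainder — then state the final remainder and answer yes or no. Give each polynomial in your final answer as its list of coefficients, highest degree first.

Step 1: lead(8x⁸ − 28x⁷ + 11x⁶ + 2x⁵ + 8x⁴ − 9x³ − 27x² + 22x + 18) ÷ lead(D) = 8x⁸ ÷ x = 8x⁷. Subtract (8x⁷)·D = 8x⁸ − 24x⁷. Remainder: −4x⁷ + 11x⁶ + 2x⁵ + 8x⁴ − 9x³ − 27x² + 22x + 18.
Step 2: lead(−4x⁷ + 11x⁶ + 2x⁵ + 8x⁴ − 9x³ − 27x² + 22x + 18) ÷ lead(D) = −4x⁷ ÷ x = −4x⁶. Subtract (−4x⁶)·D = −4x⁷ + 12x⁶. Remainder: −x⁶ + 2x⁵ + 8x⁴ − 9x³ − 27x² + 22x + 18.
Step 3: lead(−x⁶ + 2x⁵ + 8x⁴ − 9x³ − 27x² + 22x + 18) ÷ lead(D) = −x⁶ ÷ x = −x⁵. Subtract (−x⁵)·D = −x⁶ + 3x⁵. Remainder: −x⁵ + 8x⁴ − 9x³ − 27x² + 22x + 18.
Step 4: lead(−x⁵ + 8x⁴ − 9x³ − 27x² + 22x + 18) ÷ lead(D) = −x⁵ ÷ x = −x⁴. Subtract (−x⁴)·D = −x⁵ + 3x⁴. Remainder: 5x⁴ − 9x³ − 27x² + 22x + 18.
Step 5: lead(5x⁴ − 9x³ − 27x² + 22x + 18) ÷ lead(D) = 5x⁴ ÷ x = 5x³. Subtract (5x³)·D = 5x⁴ − 15x³. Remainder: 6x³ − 27x² + 22x + 18.
Step 6: lead(6x³ − 27x² + 22x + 18) ÷ lead(D) = 6x³ ÷ x = 6x². Subtract (6x²)·D = 6x³ − 18x². Remainder: −9x² + 22x + 18.
Step 7: lead(−9x² + 22x + 18) ÷ lead(D) = −9x² ÷ x = −9x. Subtract (−9x)·D = −9x² + 27x. Remainder: −5x + 18.
Step 8: lead(−5x + 18) ÷ lead(D) = −5x ÷ x = −5. Subtract (−5)·D = −5x + 15. Remainder: 3.

R = [3], so D(x) is not a factor of P(x). no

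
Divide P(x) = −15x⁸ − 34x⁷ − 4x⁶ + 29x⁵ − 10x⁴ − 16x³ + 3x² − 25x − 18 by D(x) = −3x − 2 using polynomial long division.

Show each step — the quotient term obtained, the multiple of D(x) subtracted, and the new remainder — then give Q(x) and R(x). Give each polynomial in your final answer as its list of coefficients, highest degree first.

Q = [5, 8, -4, -7, 8, 0, -1, 9]; R = [0]

Step 1: lead(−15x⁸ − 34x⁷ − 4x⁶ + 29x⁵ − 10x⁴ − 16x³ + 3x² − 25x − 18) ÷ lead(D) = −15x⁸ ÷ −3x = 5x⁷. Subtract (5x⁷)·D = −15x⁸ − 10x⁷. Remainder: −24x⁷ − 4x⁶ + 29x⁵ − 10x⁴ − 16x³ + 3x² − 25x − 18.
Step 2: lead(−24x⁷ − 4x⁶ + 29x⁵ − 10x⁴ − 16x³ + 3x² − 25x − 18) ÷ lead(D) = −24x⁷ ÷ −3x = 8x⁶. Subtract (8x⁶)·D = −24x⁷ − 16x⁶. Remainder: 12x⁶ + 29x⁵ − 10x⁴ − 16x³ + 3x² − 25x − 18.
Step 3: lead(12x⁶ + 29x⁵ − 10x⁴ − 16x³ + 3x² − 25x − 18) ÷ lead(D) = 12x⁶ ÷ −3x = −4x⁵. Subtract (−4x⁵)·D = 12x⁶ + 8x⁵. Remainder: 21x⁵ − 10x⁴ − 16x³ + 3x² − 25x − 18.
Step 4: lead(21x⁵ − 10x⁴ − 16x³ + 3x² − 25x − 18) ÷ lead(D) = 21x⁵ ÷ −3x = −7x⁴. Subtract (−7x⁴)·D = 21x⁵ + 14x⁴. Remainder: −24x⁴ − 16x³ + 3x² − 25x − 18.
Step 5: lead(−24x⁴ − 16x³ + 3x² − 25x − 18) ÷ lead(D) = −24x⁴ ÷ −3x = 8x³. Subtract (8x³)·D = −24x⁴ − 16x³. Remainder: 3x² − 25x − 18.
Step 6: lead(3x² − 25x − 18) ÷ lead(D) = 3x² ÷ −3x = −x. Subtract (−x)·D = 3x² + 2x. Remainder: −27x − 18.
Step 7: lead(−27x − 18) ÷ lead(D) = −27x ÷ −3x = 9. Subtract (9)·D = −27x − 18. Remainder: 0.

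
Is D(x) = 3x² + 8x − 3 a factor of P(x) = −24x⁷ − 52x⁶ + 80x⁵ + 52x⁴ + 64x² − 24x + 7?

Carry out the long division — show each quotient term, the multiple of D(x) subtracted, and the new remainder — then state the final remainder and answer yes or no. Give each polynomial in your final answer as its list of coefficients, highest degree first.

R = [7], so D(x) is not a factor of P(x). no

Step 1: lead(−24x⁷ − 52x⁶ + 80x⁵ + 52x⁴ + 64x² − 24x + 7) ÷ lead(D) = −24x⁷ ÷ 3x² = −8x⁵. Subtract (−8x⁵)·D = −24x⁷ − 64x⁶ + 24x⁵. Remainder: 12x⁶ + 56x⁵ + 52x⁴ + 64x² − 24x + 7.
Step 2: lead(12x⁶ + 56x⁵ + 52x⁴ + 64x² − 24x + 7) ÷ lead(D) = 12x⁶ ÷ 3x² = 4x⁴. Subtract (4x⁴)·D = 12x⁶ + 32x⁵ − 12x⁴. Remainder: 24x⁵ + 64x⁴ + 64x² − 24x + 7.
Step 3: lead(24x⁵ + 64x⁴ + 64x² − 24x + 7) ÷ lead(D) = 24x⁵ ÷ 3x² = 8x³. Subtract (8x³)·D = 24x⁵ + 64x⁴ − 24x³. Remainder: 24x³ + 64x² − 24x + 7.
Step 4: lead(24x³ + 64x² − 24x + 7) ÷ lead(D) = 24x³ ÷ 3x² = 8x. Subtract (8x)·D = 24x³ + 64x² − 24x. Remainder: 7.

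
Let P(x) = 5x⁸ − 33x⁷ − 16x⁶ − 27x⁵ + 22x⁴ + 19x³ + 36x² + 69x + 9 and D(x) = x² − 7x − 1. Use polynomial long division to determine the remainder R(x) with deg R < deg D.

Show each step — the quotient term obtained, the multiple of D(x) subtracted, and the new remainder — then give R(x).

Step 1: lead(5x⁸ − 33x⁷ − 16x⁶ − 27x⁵ + 22x⁴ + 19x³ + 36x² + 69x + 9) ÷ lead(D) = 5x⁸ ÷ x² = 5x⁶. Subtract (5x⁶)·D = 5x⁸ − 35x⁷ − 5x⁶. Remainder: 2x⁷ − 11x⁶ − 27x⁵ + 22x⁴ + 19x³ + 36x² + 69x + 9.
Step 2: lead(2x⁷ − 11x⁶ − 27x⁵ + 22x⁴ + 19x³ + 36x² + 69x + 9) ÷ lead(D) = 2x⁷ ÷ x² = 2x⁵. Subtract (2x⁵)·D = 2x⁷ − 14x⁶ − 2x⁵. Remainder: 3x⁶ − 25x⁵ + 22x⁴ + 19x³ + 36x² + 69x + 9.
Step 3: lead(3x⁶ − 25x⁵ + 22x⁴ + 19x³ + 36x² + 69x + 9) ÷ lead(D) = 3x⁶ ÷ x² = 3x⁴. Subtract (3x⁴)·D = 3x⁶ − 21x⁵ − 3x⁴. Remainder: −4x⁵ + 25x⁴ + 19x³ + 36x² + 69x + 9.
Step 4: lead(−4x⁵ + 25x⁴ + 19x³ + 36x² + 69x + 9) ÷ lead(D) = −4x⁵ ÷ x² = −4x³. Subtract (−4x³)·D = −4x⁵ + 28x⁴ + 4x³. Remainder: −3x⁴ + 15x³ + 36x² + 69x + 9.
Step 5: lead(−3x⁴ + 15x³ + 36x² + 69x + 9) ÷ lead(D) = −3x⁴ ÷ x² = −3x². Subtract (−3x²)·D = −3x⁴ + 21x³ + 3x². Remainder: −6x³ + 33x² + 69x + 9.
Step 6: lead(−6x³ + 33x² + 69x + 9) ÷ lead(D) = −6x³ ÷ x² = −6x. Subtract (−6x)·D = −6x³ + 42x² + 6x. Remainder: −9x² + 63x + 9.
Step 7: lead(−9x² + 63x + 9) ÷ lead(D) = −9x² ÷ x² = −9. Subtract (−9)·D = −9x² + 63x + 9. Remainder: 0.

R(x) = 0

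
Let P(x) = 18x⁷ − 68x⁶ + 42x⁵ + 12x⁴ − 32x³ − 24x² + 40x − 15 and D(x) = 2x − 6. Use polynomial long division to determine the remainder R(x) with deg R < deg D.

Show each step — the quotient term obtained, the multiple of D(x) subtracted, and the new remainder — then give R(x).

Step 1: lead(18x⁷ − 68x⁶ + 42x⁵ + 12x⁴ − 32x³ − 24x² + 40x − 15) ÷ lead(D) = 18x⁷ ÷ 2x = 9x⁶. Subtract (9x⁶)·D = 18x⁷ − 54x⁶. Remainder: −14x⁶ + 42x⁵ + 12x⁴ − 32x³ − 24x² + 40x − 15.
Step 2: lead(−14x⁶ + 42x⁵ + 12x⁴ − 32x³ − 24x² + 40x − 15) ÷ lead(D) = −14x⁶ ÷ 2x = −7x⁵. Subtract (−7x⁵)·D = −14x⁶ + 42x⁵. Remainder: 12x⁴ − 32x³ − 24x² + 40x − 15.
Step 3: lead(12x⁴ − 32x³ − 24x² + 40x − 15) ÷ lead(D) = 12x⁴ ÷ 2x = 6x³. Subtract (6x³)·D = 12x⁴ − 36x³. Remainder: 4x³ − 24x² + 40x − 15.
Step 4: lead(4x³ − 24x² + 40x − 15) ÷ lead(D) = 4x³ ÷ 2x = 2x². Subtract (2x²)·D = 4x³ − 12x². Remainder: −12x² + 40x − 15.
Step 5: lead(−12x² + 40x − 15) ÷ lead(D) = −12x² ÷ 2x = −6x. Subtract (−6x)·D = −12x² + 36x. Remainder: 4x − 15.
Step 6: lead(4x − 15) ÷ lead(D) = 4x ÷ 2x = 2. Subtract (2)·D = 4x − 12. Remainder: −3.

R(x) = −3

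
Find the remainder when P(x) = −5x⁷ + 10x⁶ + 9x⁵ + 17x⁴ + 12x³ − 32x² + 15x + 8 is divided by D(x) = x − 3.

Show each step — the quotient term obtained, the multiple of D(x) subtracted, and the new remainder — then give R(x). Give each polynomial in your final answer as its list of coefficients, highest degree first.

Step 1: lead(−5x⁷ + 10x⁶ + 9x⁵ + 17x⁴ + 12x³ − 32x² + 15x + 8) ÷ lead(D) = −5x⁷ ÷ x = −5x⁶. Subtract (−5x⁶)·D = −5x⁷ + 15x⁶. Remainder: −5x⁶ + 9x⁵ + 17x⁴ + 12x³ − 32x² + 15x + 8.
Step 2: lead(−5x⁶ + 9x⁵ + 17x⁴ + 12x³ − 32x² + 15x + 8) ÷ lead(D) = −5x⁶ ÷ x = −5x⁵. Subtract (−5x⁵)·D = −5x⁶ + 15x⁵. Remainder: −6x⁵ + 17x⁴ + 12x³ − 32x² + 15x + 8.
Step 3: lead(−6x⁵ + 17x⁴ + 12x³ − 32x² + 15x + 8) ÷ lead(D) = −6x⁵ ÷ x = −6x⁴. Subtract (−6x⁴)·D = −6x⁵ + 18x⁴. Remainder: −x⁴ + 12x³ − 32x² + 15x + 8.
Step 4: lead(−x⁴ + 12x³ − 32x² + 15x + 8) ÷ lead(D) = −x⁴ ÷ x = −x³. Subtract (−x³)·D = −x⁴ + 3x³. Remainder: 9x³ − 32x² + 15x + 8.
Step 5: lead(9x³ − 32x² + 15x + 8) ÷ lead(D) = 9x³ ÷ x = 9x². Subtract (9x²)·D = 9x³ − 27x². Remainder: −5x² + 15x + 8.
Step 6: lead(−5x² + 15x + 8) ÷ lead(D) = −5x² ÷ x = −5x. Subtract (−5x)·D = −5x² + 15x. Remainder: 8.

R = [8]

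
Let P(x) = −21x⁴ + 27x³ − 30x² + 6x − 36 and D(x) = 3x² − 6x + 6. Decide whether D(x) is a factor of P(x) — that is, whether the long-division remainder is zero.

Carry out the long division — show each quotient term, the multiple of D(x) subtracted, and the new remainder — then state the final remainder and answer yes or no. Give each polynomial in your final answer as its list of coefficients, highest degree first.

R = [0], so D(x) is a factor of P(x). yes

Step 1: lead(−21x⁴ + 27x³ − 30x² + 6x − 36) ÷ lead(D) = −21x⁴ ÷ 3x² = −7x². Subtract (−7x²)·D = −21x⁴ + 42x³ − 42x². Remainder: −15x³ + 12x² + 6x − 36.
Step 2: lead(−15x³ + 12x² + 6x − 36) ÷ lead(D) = −15x³ ÷ 3x² = −5x. Subtract (−5x)·D = −15x³ + 30x² − 30x. Remainder: −18x² + 36x − 36.
Step 3: lead(−18x² + 36x − 36) ÷ lead(D) = −18x² ÷ 3x² = −6. Subtract (−6)·D = −18x² + 36x − 36. Remainder: 0.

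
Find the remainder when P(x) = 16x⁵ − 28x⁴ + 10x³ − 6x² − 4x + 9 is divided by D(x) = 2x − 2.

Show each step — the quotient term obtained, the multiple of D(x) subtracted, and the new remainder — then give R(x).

R(x) = −3

Step 1: lead(16x⁵ − 28x⁴ + 10x³ − 6x² − 4x + 9) ÷ lead(D) = 16x⁵ ÷ 2x = 8x⁴. Subtract (8x⁴)·D = 16x⁵ − 16x⁴. Remainder: −12x⁴ + 10x³ − 6x² − 4x + 9.
Step 2: lead(−12x⁴ + 10x³ − 6x² − 4x + 9) ÷ lead(D) = −12x⁴ ÷ 2x = −6x³. Subtract (−6x³)·D = −12x⁴ + 12x³. Remainder: −2x³ − 6x² − 4x + 9.
Step 3: lead(−2x³ − 6x² − 4x + 9) ÷ lead(D) = −2x³ ÷ 2x = −x². Subtract (−x²)·D = −2x³ + 2x². Remainder: −8x² − 4x + 9.
Step 4: lead(−8x² − 4x + 9) ÷ lead(D) = −8x² ÷ 2x = −4x. Subtract (−4x)·D = −8x² + 8x. Remainder: −12x + 9.
Step 5: lead(−12x + 9) ÷ lead(D) = −12x ÷ 2x = −6. Subtract (−6)·D = −12x + 12. Remainder: −3.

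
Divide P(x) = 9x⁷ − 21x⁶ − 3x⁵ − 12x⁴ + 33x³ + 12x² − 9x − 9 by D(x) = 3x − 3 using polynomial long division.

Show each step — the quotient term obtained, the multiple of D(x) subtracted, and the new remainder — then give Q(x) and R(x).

Step 1: lead(9x⁷ − 21x⁶ − 3x⁵ − 12x⁴ + 33x³ + 12x² − 9x − 9) ÷ lead(D) = 9x⁷ ÷ 3x = 3x⁶. Subtract (3x⁶)·D = 9x⁷ − 9x⁶. Remainder: −12x⁶ − 3x⁵ − 12x⁴ + 33x³ + 12x² − 9x − 9.
Step 2: lead(−12x⁶ − 3x⁵ − 12x⁴ + 33x³ + 12x² − 9x − 9) ÷ lead(D) = −12x⁶ ÷ 3x = −4x⁵. Subtract (−4x⁵)·D = −12x⁶ + 12x⁵. Remainder: −15x⁵ − 12x⁴ + 33x³ + 12x² − 9x − 9.
Step 3: lead(−15x⁵ − 12x⁴ + 33x³ + 12x² − 9x − 9) ÷ lead(D) = −15x⁵ ÷ 3x = −5x⁴. Subtract (−5x⁴)·D = −15x⁵ + 15x⁴. Remainder: −27x⁴ + 33x³ + 12x² − 9x − 9.
Step 4: lead(−27x⁴ + 33x³ + 12x² − 9x − 9) ÷ lead(D) = −27x⁴ ÷ 3x = −9x³. Subtract (−9x³)·D = −27x⁴ + 27x³. Remainder: 6x³ + 12x² − 9x − 9.
Step 5: lead(6x³ + 12x² − 9x − 9) ÷ lead(D) = 6x³ ÷ 3x = 2x². Subtract (2x²)·D = 6x³ − 6x². Remainder: 18x² − 9x − 9.
Step 6: lead(18x² − 9x − 9) ÷ lead(D) = 18x² ÷ 3x = 6x. Subtract (6x)·D = 18x² − 18x. Remainder: 9x − 9.
Step 7: lead(9x − 9) ÷ lead(D) = 9x ÷ 3x = 3. Subtract (3)·D = 9x − 9. Remainder: 0.

Q(x) = 3x⁶ − 4x⁵ − 5x⁴ − 9x³ + 2x² + 6x + 3; R(x) = 0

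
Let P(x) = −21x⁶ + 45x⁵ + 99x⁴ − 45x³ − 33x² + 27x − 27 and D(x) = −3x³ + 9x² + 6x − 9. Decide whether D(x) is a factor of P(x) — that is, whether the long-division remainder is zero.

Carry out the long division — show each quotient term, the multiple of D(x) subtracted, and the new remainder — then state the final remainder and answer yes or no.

Step 1: lead(−21x⁶ + 45x⁵ + 99x⁴ − 45x³ − 33x² + 27x − 27) ÷ lead(D) = −21x⁶ ÷ −3x³ = 7x³. Subtract (7x³)·D = −21x⁶ + 63x⁵ + 42x⁴ − 63x³. Remainder: −18x⁵ + 57x⁴ + 18x³ − 33x² + 27x − 27.
Step 2: lead(−18x⁵ + 57x⁴ + 18x³ − 33x² + 27x − 27) ÷ lead(D) = −18x⁵ ÷ −3x³ = 6x². Subtract (6x²)·D = −18x⁵ + 54x⁴ + 36x³ − 54x². Remainder: 3x⁴ − 18x³ + 21x² + 27x − 27.
Step 3: lead(3x⁴ − 18x³ + 21x² + 27x − 27) ÷ lead(D) = 3x⁴ ÷ −3x³ = −x. Subtract (−x)·D = 3x⁴ − 9x³ − 6x² + 9x. Remainder: −9x³ + 27x² + 18x − 27.
Step 4: lead(−9x³ + 27x² + 18x − 27) ÷ lead(D) = −9x³ ÷ −3x³ = 3. Subtract (3)·D = −9x³ + 27x² + 18x − 27. Remainder: 0.

R(x) = 0, so D(x) is a factor of P(x). yes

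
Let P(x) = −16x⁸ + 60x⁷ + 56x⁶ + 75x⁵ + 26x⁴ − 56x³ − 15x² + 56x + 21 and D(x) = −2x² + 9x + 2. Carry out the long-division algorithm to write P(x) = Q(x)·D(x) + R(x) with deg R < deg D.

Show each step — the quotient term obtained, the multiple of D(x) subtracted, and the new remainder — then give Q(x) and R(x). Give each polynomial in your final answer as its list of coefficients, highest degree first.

Q = [8, 6, 7, 0, -6, 1, 6]; R = [9]

Step 1: lead(−16x⁸ + 60x⁷ + 56x⁶ + 75x⁵ + 26x⁴ − 56x³ − 15x² + 56x + 21) ÷ lead(D) = −16x⁸ ÷ −2x² = 8x⁶. Subtract (8x⁶)·D = −16x⁸ + 72x⁷ + 16x⁶. Remainder: −12x⁷ + 40x⁶ + 75x⁵ + 26x⁴ − 56x³ − 15x² + 56x + 21.
Step 2: lead(−12x⁷ + 40x⁶ + 75x⁵ + 26x⁴ − 56x³ − 15x² + 56x + 21) ÷ lead(D) = −12x⁷ ÷ −2x² = 6x⁵. Subtract (6x⁵)·D = −12x⁷ + 54x⁶ + 12x⁵. Remainder: −14x⁶ + 63x⁵ + 26x⁴ − 56x³ − 15x² + 56x + 21.
Step 3: lead(−14x⁶ + 63x⁵ + 26x⁴ − 56x³ − 15x² + 56x + 21) ÷ lead(D) = −14x⁶ ÷ −2x² = 7x⁴. Subtract (7x⁴)·D = −14x⁶ + 63x⁵ + 14x⁴. Remainder: 12x⁴ − 56x³ − 15x² + 56x + 21.
Step 4: lead(12x⁴ − 56x³ − 15x² + 56x + 21) ÷ lead(D) = 12x⁴ ÷ −2x² = −6x². Subtract (−6x²)·D = 12x⁴ − 54x³ − 12x². Remainder: −2x³ − 3x² + 56x + 21.
Step 5: lead(−2x³ − 3x² + 56x + 21) ÷ lead(D) = −2x³ ÷ −2x² = x. Subtract (x)·D = −2x³ + 9x² + 2x. Remainder: −12x² + 54x + 21.
Step 6: lead(−12x² + 54x + 21) ÷ lead(D) = −12x² ÷ −2x² = 6. Subtract (6)·D = −12x² + 54x + 12. Remainder: 9.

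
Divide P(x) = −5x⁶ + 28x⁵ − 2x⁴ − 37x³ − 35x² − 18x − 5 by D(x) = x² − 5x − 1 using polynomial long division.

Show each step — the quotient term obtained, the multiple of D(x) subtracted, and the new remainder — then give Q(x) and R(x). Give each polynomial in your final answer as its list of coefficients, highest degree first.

Q = [-5, 3, 8, 6, 3]; R = [3, -2]

Step 1: lead(−5x⁶ + 28x⁵ − 2x⁴ − 37x³ − 35x² − 18x − 5) ÷ lead(D) = −5x⁶ ÷ x² = −5x⁴. Subtract (−5x⁴)·D = −5x⁶ + 25x⁵ + 5x⁴. Remainder: 3x⁵ − 7x⁴ − 37x³ − 35x² − 18x − 5.
Step 2: lead(3x⁵ − 7x⁴ − 37x³ − 35x² − 18x − 5) ÷ lead(D) = 3x⁵ ÷ x² = 3x³. Subtract (3x³)·D = 3x⁵ − 15x⁴ − 3x³. Remainder: 8x⁴ − 34x³ − 35x² − 18x − 5.
Step 3: lead(8x⁴ − 34x³ − 35x² − 18x − 5) ÷ lead(D) = 8x⁴ ÷ x² = 8x². Subtract (8x²)·D = 8x⁴ − 40x³ − 8x². Remainder: 6x³ − 27x² − 18x − 5.
Step 4: lead(6x³ − 27x² − 18x − 5) ÷ lead(D) = 6x³ ÷ x² = 6x. Subtract (6x)·D = 6x³ − 30x² − 6x. Remainder: 3x² − 12x − 5.
Step 5: lead(3x² − 12x − 5) ÷ lead(D) = 3x² ÷ x² = 3. Subtract (3)·D = 3x² − 15x − 3. Remainder: 3x − 2.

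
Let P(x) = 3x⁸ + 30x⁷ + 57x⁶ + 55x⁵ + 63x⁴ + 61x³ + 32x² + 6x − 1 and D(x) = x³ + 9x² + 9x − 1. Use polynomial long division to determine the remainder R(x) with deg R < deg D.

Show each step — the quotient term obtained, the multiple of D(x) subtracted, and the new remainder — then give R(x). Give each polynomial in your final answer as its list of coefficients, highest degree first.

Step 1: lead(3x⁸ + 30x⁷ + 57x⁶ + 55x⁵ + 63x⁴ + 61x³ + 32x² + 6x − 1) ÷ lead(D) = 3x⁸ ÷ x³ = 3x⁵. Subtract (3x⁵)·D = 3x⁸ + 27x⁷ + 27x⁶ − 3x⁵. Remainder: 3x⁷ + 30x⁶ + 58x⁵ + 63x⁴ + 61x³ + 32x² + 6x − 1.
Step 2: lead(3x⁷ + 30x⁶ + 58x⁵ + 63x⁴ + 61x³ + 32x² + 6x − 1) ÷ lead(D) = 3x⁷ ÷ x³ = 3x⁴. Subtract (3x⁴)·D = 3x⁷ + 27x⁶ + 27x⁵ − 3x⁴. Remainder: 3x⁶ + 31x⁵ + 66x⁴ + 61x³ + 32x² + 6x − 1.
Step 3: lead(3x⁶ + 31x⁵ + 66x⁴ + 61x³ + 32x² + 6x − 1) ÷ lead(D) = 3x⁶ ÷ x³ = 3x³. Subtract (3x³)·D = 3x⁶ + 27x⁵ + 27x⁴ − 3x³. Remainder: 4x⁵ + 39x⁴ + 64x³ + 32x² + 6x − 1.
Step 4: lead(4x⁵ + 39x⁴ + 64x³ + 32x² + 6x − 1) ÷ lead(D) = 4x⁵ ÷ x³ = 4x². Subtract (4x²)·D = 4x⁵ + 36x⁴ + 36x³ − 4x². Remainder: 3x⁴ + 28x³ + 36x² + 6x − 1.
Step 5: lead(3x⁴ + 28x³ + 36x² + 6x − 1) ÷ lead(D) = 3x⁴ ÷ x³ = 3x. Subtract (3x)·D = 3x⁴ + 27x³ + 27x² − 3x. Remainder: x³ + 9x² + 9x − 1.
Step 6: lead(x³ + 9x² + 9x − 1) ÷ lead(D) = x³ ÷ x³ = 1. Subtract (1)·D = x³ + 9x² + 9x − 1. Remainder: 0.

R = [0]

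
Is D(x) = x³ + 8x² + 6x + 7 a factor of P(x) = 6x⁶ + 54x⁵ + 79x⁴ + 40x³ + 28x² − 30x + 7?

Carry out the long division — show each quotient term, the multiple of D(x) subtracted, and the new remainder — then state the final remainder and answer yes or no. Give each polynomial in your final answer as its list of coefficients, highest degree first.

Step 1: lead(6x⁶ + 54x⁵ + 79x⁴ + 40x³ + 28x² − 30x + 7) ÷ lead(D) = 6x⁶ ÷ x³ = 6x³. Subtract (6x³)·D = 6x⁶ + 48x⁵ + 36x⁴ + 42x³. Remainder: 6x⁵ + 43x⁴ − 2x³ + 28x² − 30x + 7.
Step 2: lead(6x⁵ + 43x⁴ − 2x³ + 28x² − 30x + 7) ÷ lead(D) = 6x⁵ ÷ x³ = 6x². Subtract (6x²)·D = 6x⁵ + 48x⁴ + 36x³ + 42x². Remainder: −5x⁴ − 38x³ − 14x² − 30x + 7.
Step 3: lead(−5x⁴ − 38x³ − 14x² − 30x + 7) ÷ lead(D) = −5x⁴ ÷ x³ = −5x. Subtract (−5x)·D = −5x⁴ − 40x³ − 30x² − 35x. Remainder: 2x³ + 16x² + 5x + 7.
Step 4: lead(2x³ + 16x² + 5x + 7) ÷ lead(D) = 2x³ ÷ x³ = 2. Subtract (2)·D = 2x³ + 16x² + 12x + 14. Remainder: −7x − 7.

R = [-7, -7], so D(x) is not a factor of P(x). no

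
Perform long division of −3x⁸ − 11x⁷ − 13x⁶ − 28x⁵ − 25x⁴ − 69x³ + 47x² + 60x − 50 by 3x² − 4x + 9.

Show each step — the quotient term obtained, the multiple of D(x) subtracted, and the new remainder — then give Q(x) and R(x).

Step 1: lead(−3x⁸ − 11x⁷ − 13x⁶ − 28x⁵ − 25x⁴ − 69x³ + 47x² + 60x − 50) ÷ lead(D) = −3x⁸ ÷ 3x² = −x⁶. Subtract (−x⁶)·D = −3x⁸ + 4x⁷ − 9x⁶. Remainder: −15x⁷ − 4x⁶ − 28x⁵ − 25x⁴ − 69x³ + 47x² + 60x − 50.
Step 2: lead(−15x⁷ − 4x⁶ − 28x⁵ − 25x⁴ − 69x³ + 47x² + 60x − 50) ÷ lead(D) = −15x⁷ ÷ 3x² = −5x⁵. Subtract (−5x⁵)·D = −15x⁷ + 20x⁶ − 45x⁵. Remainder: −24x⁶ + 17x⁵ − 25x⁴ − 69x³ + 47x² + 60x − 50.
Step 3: lead(−24x⁶ + 17x⁵ − 25x⁴ − 69x³ + 47x² + 60x − 50) ÷ lead(D) = −24x⁶ ÷ 3x² = −8x⁴. Subtract (−8x⁴)·D = −24x⁶ + 32x⁵ − 72x⁴. Remainder: −15x⁵ + 47x⁴ − 69x³ + 47x² + 60x − 50.
Step 4: lead(−15x⁵ + 47x⁴ − 69x³ + 47x² + 60x − 50) ÷ lead(D) = −15x⁵ ÷ 3x² = −5x³. Subtract (−5x³)·D = −15x⁵ + 20x⁴ − 45x³. Remainder: 27x⁴ − 24x³ + 47x² + 60x − 50.
Step 5: lead(27x⁴ − 24x³ + 47x² + 60x − 50) ÷ lead(D) = 27x⁴ ÷ 3x² = 9x². Subtract (9x²)·D = 27x⁴ − 36x³ + 81x². Remainder: 12x³ − 34x² + 60x − 50.
Step 6: lead(12x³ − 34x² + 60x − 50) ÷ lead(D) = 12x³ ÷ 3x² = 4x. Subtract (4x)·D = 12x³ − 16x² + 36x. Remainder: −18x² + 24x − 50.
Step 7: lead(−18x² + 24x − 50) ÷ lead(D) = −18x² ÷ 3x² = −6. Subtract (−6)·D = −18x² + 24x − 54. Remainder: 4.

Q(x) = −x⁶ − 5x⁵ − 8x⁴ − 5x³ + 9x² + 4x − 6; R(x) = 4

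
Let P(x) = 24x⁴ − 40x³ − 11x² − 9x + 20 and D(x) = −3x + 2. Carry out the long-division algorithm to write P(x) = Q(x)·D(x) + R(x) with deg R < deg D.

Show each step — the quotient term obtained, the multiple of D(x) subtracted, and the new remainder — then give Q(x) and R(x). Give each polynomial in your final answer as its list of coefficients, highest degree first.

Q = [-8, 8, 9, 9]; R = [2]

Step 1: lead(24x⁴ − 40x³ − 11x² − 9x + 20) ÷ lead(D) = 24x⁴ ÷ −3x = −8x³. Subtract (−8x³)·D = 24x⁴ − 16x³. Remainder: −24x³ − 11x² − 9x + 20.
Step 2: lead(−24x³ − 11x² − 9x + 20) ÷ lead(D) = −24x³ ÷ −3x = 8x². Subtract (8x²)·D = −24x³ + 16x². Remainder: −27x² − 9x + 20.
Step 3: lead(−27x² − 9x + 20) ÷ lead(D) = −27x² ÷ −3x = 9x. Subtract (9x)·D = −27x² + 18x. Remainder: −27x + 20.
Step 4: lead(−27x + 20) ÷ lead(D) = −27x ÷ −3x = 9. Subtract (9)·D = −27x + 18. Remainder: 2.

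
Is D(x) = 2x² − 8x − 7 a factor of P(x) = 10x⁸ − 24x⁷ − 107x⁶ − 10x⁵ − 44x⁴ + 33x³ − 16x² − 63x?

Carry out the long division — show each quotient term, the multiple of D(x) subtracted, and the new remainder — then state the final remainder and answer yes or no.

Step 1: lead(10x⁸ − 24x⁷ − 107x⁶ − 10x⁵ − 44x⁴ + 33x³ − 16x² − 63x) ÷ lead(D) = 10x⁸ ÷ 2x² = 5x⁶. Subtract (5x⁶)·D = 10x⁸ − 40x⁷ − 35x⁶. Remainder: 16x⁷ − 72x⁶ − 10x⁵ − 44x⁴ + 33x³ − 16x² − 63x.
Step 2: lead(16x⁷ − 72x⁶ − 10x⁵ − 44x⁴ + 33x³ − 16x² − 63x) ÷ lead(D) = 16x⁷ ÷ 2x² = 8x⁵. Subtract (8x⁵)·D = 16x⁷ − 64x⁶ − 56x⁵. Remainder: −8x⁶ + 46x⁵ − 44x⁴ + 33x³ − 16x² − 63x.
Step 3: lead(−8x⁶ + 46x⁵ − 44x⁴ + 33x³ − 16x² − 63x) ÷ lead(D) = −8x⁶ ÷ 2x² = −4x⁴. Subtract (−4x⁴)·D = −8x⁶ + 32x⁵ + 28x⁴. Remainder: 14x⁵ − 72x⁴ + 33x³ − 16x² − 63x.
Step 4: lead(14x⁵ − 72x⁴ + 33x³ − 16x² − 63x) ÷ lead(D) = 14x⁵ ÷ 2x² = 7x³. Subtract (7x³)·D = 14x⁵ − 56x⁴ − 49x³. Remainder: −16x⁴ + 82x³ − 16x² − 63x.
Step 5: lead(−16x⁴ + 82x³ − 16x² − 63x) ÷ lead(D) = −16x⁴ ÷ 2x² = −8x². Subtract (−8x²)·D = −16x⁴ + 64x³ + 56x². Remainder: 18x³ − 72x² − 63x.
Step 6: lead(18x³ − 72x² − 63x) ÷ lead(D) = 18x³ ÷ 2x² = 9x. Subtract (9x)·D = 18x³ − 72x² − 63x. Remainder: 0.

R(x) = 0, so D(x) is a factor of P(x). yes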